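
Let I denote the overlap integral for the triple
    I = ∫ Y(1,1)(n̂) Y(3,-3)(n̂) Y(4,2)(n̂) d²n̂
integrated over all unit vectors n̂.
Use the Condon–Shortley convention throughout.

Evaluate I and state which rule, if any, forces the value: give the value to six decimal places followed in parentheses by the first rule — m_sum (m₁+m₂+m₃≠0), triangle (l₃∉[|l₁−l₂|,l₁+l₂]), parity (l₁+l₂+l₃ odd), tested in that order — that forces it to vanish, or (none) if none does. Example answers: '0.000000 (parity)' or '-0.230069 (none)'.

Rules hold: Σm=0, L=8 even, 2≤4≤4.
N = 3·7·9 = 189
Δ = 0!·2!·6!/9! = 1/252
Racah Σ t=0..0: t=0:+1/36 = 1/36
⇒ 3j(1 3 4; 0 0 0)² = 4/63, sgn +1
Racah Σ t=0..0: t=0:+1/1440 = 1/1440
⇒ 3j(1 3 4; 1 -3 2)² = 1/252, sgn +1
4πI² = N·(3j₀)²·(3jₘ)² = 1/21
I = +1·√(0.047619/4π) = 0.06155813
No selection rule forces the value: the integral is nonzero (none).

0.061558 (none)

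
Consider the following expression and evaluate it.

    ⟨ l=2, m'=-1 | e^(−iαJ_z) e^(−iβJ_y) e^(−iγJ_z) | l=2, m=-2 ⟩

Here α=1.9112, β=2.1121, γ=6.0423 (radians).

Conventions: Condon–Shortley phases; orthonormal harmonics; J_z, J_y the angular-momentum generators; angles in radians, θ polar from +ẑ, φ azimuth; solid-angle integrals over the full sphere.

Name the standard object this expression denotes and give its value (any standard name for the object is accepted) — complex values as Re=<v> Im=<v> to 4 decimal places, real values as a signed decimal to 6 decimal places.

This is a Wigner D-matrix element — the rotation-matrix element ⟨l m'| R(α,β,γ) |l m⟩ in the angular-momentum basis.
D^2_{-1,-2}(1.9112,2.1121,6.0423) = e^{-i·-1·1.9112}·d^2_{-1,-2}(2.1121)·e^{-i·-2·6.0423}. Compute d first:
With c≡cos(β/2)=0.492314 and s≡sin(β/2)=0.870418, N=[1·6·1·24]^{1/2}=12.000000
k∈{0} keeps every argument non-negative
  k=0: (−1)^1·12.0000/(6)·0.4923^3·0.8704^1 = -0.207723
d^2_{-1,-2}(2.1121) = -0.207723
Attach z-rotation phases: D = e^{-i(-1)(1.9112)}·(-0.207723)·e^{-i(-2)(6.0423)} = -0.029267-0.205651i

Wigner D-matrix element, Re=-0.0293 Im=-0.2057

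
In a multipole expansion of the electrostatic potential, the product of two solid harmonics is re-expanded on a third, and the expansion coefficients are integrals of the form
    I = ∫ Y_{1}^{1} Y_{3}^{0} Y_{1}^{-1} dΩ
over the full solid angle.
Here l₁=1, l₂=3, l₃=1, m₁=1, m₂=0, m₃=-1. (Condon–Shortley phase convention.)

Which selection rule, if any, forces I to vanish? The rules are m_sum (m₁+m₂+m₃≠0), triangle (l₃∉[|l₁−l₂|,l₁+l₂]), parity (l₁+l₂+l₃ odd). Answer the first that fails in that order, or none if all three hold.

triangle

m₁+m₂+m₃ = 1 + 0 − 1 = 0  ✓
triangle: need |l₁−l₂| ≤ l₃ ≤ l₁+l₂ = [2,4]; l₃=1 is outside  ✗
parity: l₁+l₂+l₃ = 5 is odd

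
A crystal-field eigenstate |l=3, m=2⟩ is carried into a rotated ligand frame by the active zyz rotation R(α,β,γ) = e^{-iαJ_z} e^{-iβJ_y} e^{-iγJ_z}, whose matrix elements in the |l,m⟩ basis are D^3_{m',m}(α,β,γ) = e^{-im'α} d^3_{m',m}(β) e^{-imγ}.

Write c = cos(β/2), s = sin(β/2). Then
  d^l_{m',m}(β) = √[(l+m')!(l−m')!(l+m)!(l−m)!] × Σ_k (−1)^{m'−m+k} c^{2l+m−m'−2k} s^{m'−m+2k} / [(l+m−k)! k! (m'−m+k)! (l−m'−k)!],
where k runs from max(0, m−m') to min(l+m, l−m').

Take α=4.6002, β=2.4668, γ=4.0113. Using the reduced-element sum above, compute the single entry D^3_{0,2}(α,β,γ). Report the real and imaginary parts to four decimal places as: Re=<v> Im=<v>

First d^3_{0,2}(β=2.4668), then the phase factors e^{-i(0)α} and e^{-i(2)γ}:
With c≡cos(β/2)=0.331031 and s≡sin(β/2)=0.943620, N=[6·6·120·1]^{1/2}=65.726707
k: max(0,(2)−(0))=2 … min(3+(2),3−(0))=3
  k=2: (−1)^0·65.7267/(12)·0.3310^4·0.9436^2 = +0.058564
  k=3: (−1)^1·65.7267/(12)·0.3310^2·0.9436^4 = -0.475868
d^3_{0,2}(2.4668) = +0.058564 -0.475868 = -0.417304
Attach z-rotation phases: D = e^{-i(0)(4.6002)}·(-0.417304)·e^{-i(2)(4.0113)} = +0.070032+0.411386i

Re=0.0700 Im=0.4114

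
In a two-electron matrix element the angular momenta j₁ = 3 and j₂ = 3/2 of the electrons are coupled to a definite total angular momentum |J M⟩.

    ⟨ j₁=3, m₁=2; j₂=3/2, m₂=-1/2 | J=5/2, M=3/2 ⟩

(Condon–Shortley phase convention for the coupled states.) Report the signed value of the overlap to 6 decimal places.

+√(1/14) = +0.267261

j₁+j₂−J=2  J+j₁−j₂=4  J−j₁+j₂=1  j₁+j₂+J+1=8
(j₁±m₁, j₂±m₂, J±M) = (5,1,1,2,4,1)
P² = 288/7
sum k=0..1:
  [0] +1/12 = 1/12
  [1] −1/24 = -1/24
S = 1/24
C² = P²·S² = 1/14 ; C = +0.267261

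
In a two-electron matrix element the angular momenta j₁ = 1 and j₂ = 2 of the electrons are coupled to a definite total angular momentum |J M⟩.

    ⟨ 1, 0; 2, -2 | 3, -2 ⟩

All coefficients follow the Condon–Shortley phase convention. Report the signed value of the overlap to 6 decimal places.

triangle: 0!*2!*4!/7! = 48/5040
(j±m)!: 1!*1!*0!*4!*1!*5! = 2880
prefactor² = (2J+1)*Δ*N² = 192
  k=0: +1/(0!*0!*1!*0!*1!*4!) = 1/24
Σ = 1/24  ⇒  CG² = 192*(1/24)² = 1/3
CG = +√(1/3) = +0.577350

+0.577350  (= +√(1/3))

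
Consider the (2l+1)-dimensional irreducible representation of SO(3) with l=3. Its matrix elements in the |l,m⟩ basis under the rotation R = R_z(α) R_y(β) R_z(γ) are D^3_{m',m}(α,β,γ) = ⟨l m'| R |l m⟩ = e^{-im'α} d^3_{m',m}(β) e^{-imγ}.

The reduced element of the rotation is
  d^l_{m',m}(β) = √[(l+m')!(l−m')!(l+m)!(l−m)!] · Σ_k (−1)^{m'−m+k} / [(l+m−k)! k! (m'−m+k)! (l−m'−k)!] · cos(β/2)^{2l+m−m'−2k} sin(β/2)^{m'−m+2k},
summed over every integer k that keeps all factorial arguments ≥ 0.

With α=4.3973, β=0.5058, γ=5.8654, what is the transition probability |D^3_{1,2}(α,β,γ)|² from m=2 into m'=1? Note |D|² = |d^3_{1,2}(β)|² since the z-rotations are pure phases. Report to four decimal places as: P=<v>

Split into d^3_{1,2}(β=0.5058) × two z-phases.
Half-angle: c=0.968191, s=0.250213. N=√(24·2·120·1)=75.894664
k: max(0,(2)−(1))=1 … min(3+(2),3−(1))=2
  k=1: (−1)^0·75.8947/(24)·0.9682^5·0.2502^1 = +0.673154
  k=2: (−1)^1·75.8947/(12)·0.9682^3·0.2502^3 = -0.089917
d^3_{1,2}(0.5058) = +0.673154 -0.089917 = +0.583237
|D^3_{1,2}|² = |d^3_{1,2}(β)|² = (+0.583237)² = 0.340165 (the z-rotation phases have unit modulus)

P=0.3402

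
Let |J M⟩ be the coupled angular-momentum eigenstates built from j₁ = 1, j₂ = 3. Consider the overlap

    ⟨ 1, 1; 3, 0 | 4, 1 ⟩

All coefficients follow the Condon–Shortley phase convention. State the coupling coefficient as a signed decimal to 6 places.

+0.597614  (= +√(5/14))

j₁+j₂−J=0  J+j₁−j₂=2  J−j₁+j₂=6  j₁+j₂+J+1=9
(j₁±m₁, j₂±m₂, J±M) = (2,0,3,3,5,3)
P² = 12960/7
sum k=0..0:
  [0] +1/72 = 1/72
S = 1/72
C² = P²·S² = 5/14 ; C = +0.597614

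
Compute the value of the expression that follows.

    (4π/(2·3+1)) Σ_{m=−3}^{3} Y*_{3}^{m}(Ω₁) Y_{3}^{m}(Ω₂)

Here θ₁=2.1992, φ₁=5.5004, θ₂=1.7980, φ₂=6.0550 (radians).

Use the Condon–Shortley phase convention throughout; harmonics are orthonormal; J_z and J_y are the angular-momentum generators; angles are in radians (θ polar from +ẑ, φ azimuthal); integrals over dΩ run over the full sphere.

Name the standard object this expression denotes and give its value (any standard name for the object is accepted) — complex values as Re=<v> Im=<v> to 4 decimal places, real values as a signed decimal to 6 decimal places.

This sum is the spherical-harmonic addition theorem: it equals the Legendre polynomial P_l(cos γ) of the angle γ between the two directions.
Term-by-term m-sum for l=3 (normalisation 4π/7 = 1.795196):
  m=-3: Y*=(-0.154958, -0.157407)  Y=(0.298938, 0.244000)  product (-0.007916, -0.084865)
  m=-2: Y*=(-0.002055, 0.393161)  Y=(-0.196161, -0.096303)  product (0.038265, -0.076925)
  m=-1: Y*=(0.134909, -0.134206)  Y=(-0.228901, -0.053158)  product (-0.038015, 0.023548)
  m=+0: Y*=(0.279073, -0.000000)  Y=(0.230853, 0.000000)  product (0.064425, 0.000000)
  m=+1: Y*=(-0.134909, -0.134206)  Y=(0.228901, -0.053158)  product (-0.038015, -0.023548)
  m=+2: Y*=(-0.002055, -0.393161)  Y=(-0.196161, 0.096303)  product (0.038265, 0.076925)
  m=+3: Y*=(0.154958, -0.157407)  Y=(-0.298938, 0.244000)  product (-0.007916, 0.084865)
Σ over m = (0.049095, 0.000000); ×(4π/7) → (0.088135, 0.000000). Real part: 0.088135

Legendre polynomial (addition theorem), +0.088135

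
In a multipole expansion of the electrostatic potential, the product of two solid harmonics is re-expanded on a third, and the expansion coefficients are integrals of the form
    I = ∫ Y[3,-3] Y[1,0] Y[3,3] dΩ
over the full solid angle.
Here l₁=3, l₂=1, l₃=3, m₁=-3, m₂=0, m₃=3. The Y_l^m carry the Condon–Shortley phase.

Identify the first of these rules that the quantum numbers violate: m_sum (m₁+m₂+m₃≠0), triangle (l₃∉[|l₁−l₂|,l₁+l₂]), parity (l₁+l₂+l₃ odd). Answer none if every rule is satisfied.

parity

m₁+m₂+m₃ = -3 + 0 + 3 = 0  ✓
triangle: |3−1|=2 ≤ l₃=3 ≤ 3+1=4  ✓
parity: l₁+l₂+l₃ = 7 is odd  ✗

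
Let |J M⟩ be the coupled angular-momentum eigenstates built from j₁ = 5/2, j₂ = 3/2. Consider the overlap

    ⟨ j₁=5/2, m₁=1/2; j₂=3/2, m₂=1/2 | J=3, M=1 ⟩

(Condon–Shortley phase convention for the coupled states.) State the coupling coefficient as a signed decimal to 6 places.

-0.129099  (= −√(1/60))

√[7·1!4!2!/8! · 3!2!2!1!4!2!] = √(48/5)
  +(−1)^0/∏(0,1,2,2,2,0)! = 1/8  (running 1/8)
  +(−1)^1/∏(1,0,1,1,3,1)! = -1/6  (running -1/24)
⟨..|..⟩ = √(48/5)·(-1/24) = -0.129099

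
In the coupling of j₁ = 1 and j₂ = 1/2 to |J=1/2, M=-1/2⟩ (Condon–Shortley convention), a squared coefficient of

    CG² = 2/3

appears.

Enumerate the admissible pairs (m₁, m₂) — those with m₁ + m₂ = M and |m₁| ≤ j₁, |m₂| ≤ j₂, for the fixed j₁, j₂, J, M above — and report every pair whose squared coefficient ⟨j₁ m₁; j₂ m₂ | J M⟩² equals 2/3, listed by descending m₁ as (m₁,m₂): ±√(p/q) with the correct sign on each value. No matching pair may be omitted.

Admissible pairs with m₁+m₂ = M = -1/2: (-1,1/2), (0,-1/2)
  (m₁,m₂)=(0,-1/2): CG² = 1/3, CG = +√(1/3)
  (m₁,m₂)=(-1,1/2): CG² = 2/3, CG = −√(2/3)   ← matches the target
Pairs with CG² = 2/3: (-1,1/2): −√(2/3)

(-1,1/2): −√(2/3)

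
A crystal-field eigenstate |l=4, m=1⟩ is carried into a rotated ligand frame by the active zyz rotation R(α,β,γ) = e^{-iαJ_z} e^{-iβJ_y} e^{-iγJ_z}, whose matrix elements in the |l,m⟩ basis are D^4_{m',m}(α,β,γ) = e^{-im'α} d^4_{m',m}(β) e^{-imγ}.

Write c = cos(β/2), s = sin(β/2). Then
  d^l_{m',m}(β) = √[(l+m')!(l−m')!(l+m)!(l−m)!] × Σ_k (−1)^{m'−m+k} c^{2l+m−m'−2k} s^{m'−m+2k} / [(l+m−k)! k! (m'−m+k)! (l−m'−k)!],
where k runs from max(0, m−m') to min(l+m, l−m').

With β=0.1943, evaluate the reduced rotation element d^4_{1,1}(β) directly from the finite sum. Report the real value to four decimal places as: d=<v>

d^4_{1,1}(β=0.1943) via the finite sum:
Half-angle: c=0.995285, s=0.096997. N=√(120·6·120·6)=720.000000
Admissible k: 0..3 (factorial args all ≥0)
  k=0: (−1)^0·720.0000/(720)·0.9953^8·0.0970^0 = +0.962894
  k=1: (−1)^1·720.0000/(48)·0.9953^6·0.0970^2 = -0.137181
  k=2: (−1)^2·720.0000/(24)·0.9953^4·0.0970^4 = +0.002606
  k=3: (−1)^3·720.0000/(72)·0.9953^2·0.0970^6 = -0.000008
d^4_{1,1}(0.1943) = +0.962894 -0.137181 +0.002606 -0.000008 = +0.828311

d=0.8283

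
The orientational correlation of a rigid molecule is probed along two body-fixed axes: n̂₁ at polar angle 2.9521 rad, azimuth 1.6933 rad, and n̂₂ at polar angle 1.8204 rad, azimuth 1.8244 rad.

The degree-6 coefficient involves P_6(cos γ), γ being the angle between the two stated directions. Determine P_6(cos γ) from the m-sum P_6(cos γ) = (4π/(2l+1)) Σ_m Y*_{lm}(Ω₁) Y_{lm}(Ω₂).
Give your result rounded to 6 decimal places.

0.314542

Summing Y*_{l m}(θ₁,φ₁)·Y_{l m}(θ₂,φ₂) over m ∈ [−6, 6]; prefactor 4π/(2·6+1) = 0.966644:
  m=-6: (-0.00002 - 0.00001j) × (-0.01966 + 0.39946j) = 0.00001 - 0.00001j  (running Σ = 0.00001 - 0.00001j)
  m=-5: (0.00022 - 0.00032j) × (0.33711 + 0.10531j) = 0.00011 - 0.00008j  (running Σ = 0.00012 - 0.00009j)
  m=-4: (0.00381 + 0.00203j) × (-0.05462 + 0.08783j) = -0.00039 + 0.00022j  (running Σ = -0.00027 + 0.00013j)
  m=-3: (-0.01169 + 0.03036j) × (0.23509 + 0.24694j) = -0.01025 + 0.00425j  (running Σ = -0.01052 + 0.00438j)
  m=-2: (-0.16074 - 0.04019j) × (-0.00656 + 0.00364j) = 0.00120 - 0.00032j  (running Σ = -0.00932 + 0.00406j)
  m=-1: (0.06299 - 0.51165j) × (0.08146 + 0.31428j) = 0.16593 - 0.02188j  (running Σ = 0.15661 - 0.01782j)
  m=0: (0.66779 + 0.00000j) × (0.01822 + 0.00000j) = 0.01217 + 0.00000j  (running Σ = 0.16878 - 0.01782j)
  m=1: (-0.06299 - 0.51165j) × (-0.08146 + 0.31428j) = 0.16593 + 0.02188j  (running Σ = 0.33471 + 0.00406j)
  m=2: (-0.16074 + 0.04019j) × (-0.00656 - 0.00364j) = 0.00120 + 0.00032j  (running Σ = 0.33591 + 0.00438j)
  m=3: (0.01169 + 0.03036j) × (-0.23509 + 0.24694j) = -0.01025 - 0.00425j  (running Σ = 0.32567 + 0.00013j)
  m=4: (0.00381 - 0.00203j) × (-0.05462 - 0.08783j) = -0.00039 - 0.00022j  (running Σ = 0.32528 - 0.00009j)
  m=5: (-0.00022 - 0.00032j) × (-0.33711 + 0.10531j) = 0.00011 + 0.00008j  (running Σ = 0.32539 - 0.00001j)
  m=6: (-0.00002 + 0.00001j) × (-0.01966 - 0.39946j) = 0.00001 + 0.00001j  (running Σ = 0.32540 + 0.00000j)
Accumulated sum 0.32540 + 0.00000j; after 4π/(2l+1) scaling, 0.31454 + 0.00000j ⇒ P_6 = 0.314542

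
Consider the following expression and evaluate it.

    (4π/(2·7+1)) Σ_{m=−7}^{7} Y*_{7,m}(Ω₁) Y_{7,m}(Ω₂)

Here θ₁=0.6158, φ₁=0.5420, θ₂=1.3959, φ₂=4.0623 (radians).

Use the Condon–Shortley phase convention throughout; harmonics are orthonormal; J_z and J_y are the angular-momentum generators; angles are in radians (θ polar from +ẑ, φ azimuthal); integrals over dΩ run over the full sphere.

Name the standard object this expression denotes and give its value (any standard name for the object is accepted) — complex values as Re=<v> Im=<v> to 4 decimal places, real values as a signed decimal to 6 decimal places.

Legendre polynomial (addition theorem), +0.047915

This sum is the spherical-harmonic addition theorem: it equals the Legendre polynomial P_l(cos γ) of the angle γ between the two directions.
Addition theorem: P_7(cos γ) = (4π/15) Σ_m Y*_{lm}(Ω₁) Y_{lm}(Ω₂), m = −7…7:
  [-7]  conj(Y_{7,-7})(Ω₁) = -0.008524-0.006512i ; Y_{7,-7}(Ω₂) = -0.443162+0.072320i ; Δ = +0.004248+0.002269i
  [-6]  conj(Y_{7,-6})(Ω₁) = -0.056375-0.006250i ; Y_{7,-6}(Ω₂) = +0.215402+0.204296i ; Δ = -0.010867-0.012863i
  [-5]  conj(Y_{7,-5})(Ω₁) = -0.164201+0.075623i ; Y_{7,-5}(Ω₂) = -0.022383+0.204819i ; Δ = -0.011814-0.035324i
  [-4]  conj(Y_{7,-4})(Ω₁) = -0.212340+0.312246i ; Y_{7,-4}(Ω₂) = +0.268242-0.161243i ; Δ = -0.006611+0.117996i
  [-3]  conj(Y_{7,-3})(Ω₁) = -0.026489+0.479358i ; Y_{7,-3}(Ω₂) = +0.111157+0.044329i ; Δ = -0.024194+0.052110i
  [-2]  conj(Y_{7,-2})(Ω₁) = +0.103612+0.195761i ; Y_{7,-2}(Ω₂) = -0.083283-0.300201i ; Δ = +0.050138-0.047408i
  [-1]  conj(Y_{7,-1})(Ω₁) = -0.249789-0.150411i ; Y_{7,-1}(Ω₂) = +0.051561-0.067812i ; Δ = -0.023079+0.009183i
  [+0]  conj(Y_{7,0})(Ω₁) = -0.327630-0.000000i ; Y_{7,0}(Ω₂) = -0.309948+0.000000i ; Δ = +0.101548+0.000000i
  [+1]  conj(Y_{7,1})(Ω₁) = +0.249789-0.150411i ; Y_{7,1}(Ω₂) = -0.051561-0.067812i ; Δ = -0.023079-0.009183i
  [+2]  conj(Y_{7,2})(Ω₁) = +0.103612-0.195761i ; Y_{7,2}(Ω₂) = -0.083283+0.300201i ; Δ = +0.050138+0.047408i
  [+3]  conj(Y_{7,3})(Ω₁) = +0.026489+0.479358i ; Y_{7,3}(Ω₂) = -0.111157+0.044329i ; Δ = -0.024194-0.052110i
  [+4]  conj(Y_{7,4})(Ω₁) = -0.212340-0.312246i ; Y_{7,4}(Ω₂) = +0.268242+0.161243i ; Δ = -0.006611-0.117996i
  [+5]  conj(Y_{7,5})(Ω₁) = +0.164201+0.075623i ; Y_{7,5}(Ω₂) = +0.022383+0.204819i ; Δ = -0.011814+0.035324i
  [+6]  conj(Y_{7,6})(Ω₁) = -0.056375+0.006250i ; Y_{7,6}(Ω₂) = +0.215402-0.204296i ; Δ = -0.010867+0.012863i
  [+7]  conj(Y_{7,7})(Ω₁) = +0.008524-0.006512i ; Y_{7,7}(Ω₂) = +0.443162+0.072320i ; Δ = +0.004248-0.002269i
Σ over m = +0.057194-0.000000i; ×(4π/15) → +0.047915-0.000000i. Real part: 0.047915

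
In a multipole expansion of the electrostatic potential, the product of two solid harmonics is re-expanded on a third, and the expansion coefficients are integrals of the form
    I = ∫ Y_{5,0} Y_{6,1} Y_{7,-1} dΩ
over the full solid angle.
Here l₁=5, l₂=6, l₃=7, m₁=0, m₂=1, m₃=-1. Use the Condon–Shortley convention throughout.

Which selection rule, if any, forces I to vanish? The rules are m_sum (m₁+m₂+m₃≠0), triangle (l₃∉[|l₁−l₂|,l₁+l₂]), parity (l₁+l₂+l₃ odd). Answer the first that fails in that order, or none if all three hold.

Σmᵢ = 0  ✓
l₃∈[|l₁−l₂|,l₁+l₂]=[1,11], have l₃=7  ✓
Σlᵢ = 18 ⇒ even  ✓

none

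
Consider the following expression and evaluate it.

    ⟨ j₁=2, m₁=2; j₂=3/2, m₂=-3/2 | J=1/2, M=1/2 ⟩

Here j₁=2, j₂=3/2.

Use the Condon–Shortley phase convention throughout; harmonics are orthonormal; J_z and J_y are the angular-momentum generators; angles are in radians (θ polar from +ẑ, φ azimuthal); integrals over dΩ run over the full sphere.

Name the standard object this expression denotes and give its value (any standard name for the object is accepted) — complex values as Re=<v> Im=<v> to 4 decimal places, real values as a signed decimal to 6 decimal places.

This is a Clebsch–Gordan (vector-coupling) coefficient.
√[2·3!1!0!/5! · 4!0!0!3!1!0!] = √(72/5)
  +(−1)^0/∏(0,3,0,0,1,0)! = 1/6  (running 1/6)
⟨..|..⟩ = √(72/5)·(1/6) = +0.632456

Clebsch–Gordan coefficient, +√(2/5) ≈ +0.632456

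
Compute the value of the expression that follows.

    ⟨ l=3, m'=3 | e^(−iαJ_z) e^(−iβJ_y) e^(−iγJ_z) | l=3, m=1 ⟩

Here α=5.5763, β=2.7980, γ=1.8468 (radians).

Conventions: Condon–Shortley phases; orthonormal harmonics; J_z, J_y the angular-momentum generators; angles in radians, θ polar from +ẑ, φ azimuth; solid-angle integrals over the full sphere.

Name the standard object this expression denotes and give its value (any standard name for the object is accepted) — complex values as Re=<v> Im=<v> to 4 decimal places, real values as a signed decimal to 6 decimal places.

This is a Wigner D-matrix element — the rotation-matrix element ⟨l m'| R(α,β,γ) |l m⟩ in the angular-momentum basis.
Split into d^3_{3,1}(β=2.7980) × two z-phases.
Half-angle: c=0.170953, s=0.985279. N=√(720·1·24·2)=185.903201
Admissible k: 0..0 (factorial args all ≥0)
  k=0: (−1)^2·185.9032/(48)·0.1710^4·0.9853^2 = +0.003211
d^3_{3,1}(2.7980) = +0.003211
Attach z-rotation phases: D = e^{-i(3)(5.5763)}·(+0.003211)·e^{-i(1)(1.8468)} = +0.003092+0.000868i

Wigner D-matrix element, Re=0.0031 Im=0.0009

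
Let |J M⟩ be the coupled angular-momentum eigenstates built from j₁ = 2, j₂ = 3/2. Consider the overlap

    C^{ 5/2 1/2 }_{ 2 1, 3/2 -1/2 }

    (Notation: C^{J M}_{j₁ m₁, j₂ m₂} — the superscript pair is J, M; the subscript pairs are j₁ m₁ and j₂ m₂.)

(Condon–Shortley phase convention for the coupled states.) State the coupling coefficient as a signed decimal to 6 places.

j₁+j₂−J=1  J+j₁−j₂=3  J−j₁+j₂=2  j₁+j₂+J+1=7
(j₁±m₁, j₂±m₂, J±M) = (3,1,1,2,3,2)
P² = 72/35
sum k=0..1:
  [0] +1/2 = 1/2
  [1] −1/12 = -1/12
S = 5/12
C² = P²·S² = 5/14 ; C = +0.597614

+√(5/14) ≈ +0.597614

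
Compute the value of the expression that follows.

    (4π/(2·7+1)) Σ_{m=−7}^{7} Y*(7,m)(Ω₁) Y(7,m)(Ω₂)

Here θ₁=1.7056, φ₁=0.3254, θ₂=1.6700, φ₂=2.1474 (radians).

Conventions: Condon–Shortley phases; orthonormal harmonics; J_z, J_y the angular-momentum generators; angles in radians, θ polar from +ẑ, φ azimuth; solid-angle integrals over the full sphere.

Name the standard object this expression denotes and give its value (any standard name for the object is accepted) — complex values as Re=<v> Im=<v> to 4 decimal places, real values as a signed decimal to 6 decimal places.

This sum is the spherical-harmonic addition theorem: it equals the Legendre polynomial P_l(cos γ) of the angle γ between the two directions.
Addition theorem: P_7(cos γ) = (4π/15) Σ_m Y*_{lm}(Ω₁) Y_{lm}(Ω₂), m = −7…7:
  m=-7: (-0.304731, 0.356689) × (-0.376794, -0.302315) = (0.222653, -0.042274)  (running Σ = (0.222653, -0.042274))
  m=-6: (0.088660, -0.220946) × (-0.170882, 0.056255) = (-0.002721, 0.042743)  (running Σ = (0.219932, 0.000470))
  m=-5: (0.015069, -0.267840) × (0.079868, -0.301962) = (-0.079674, -0.025942)  (running Σ = (0.140258, -0.025472))
  m=-4: (0.069936, 0.253490) × (-0.137364, -0.151769) = (0.028865, -0.045435)  (running Σ = (0.169124, -0.070907))
  m=-3: (0.111834, 0.165377) × (0.254701, -0.040846) = (0.035239, 0.037554)  (running Σ = (0.204363, -0.033353))
  m=-2: (-0.214536, -0.163363) × (0.086713, -0.195440) = (-0.050531, 0.027763)  (running Σ = (0.153832, -0.005590))
  m=-1: (-0.163161, -0.055049) × (0.129008, 0.198374) = (-0.010129, -0.039469)  (running Σ = (0.143703, -0.045059))
  m=0: (0.271037, -0.000000) × (0.216255, 0.000000) = (0.058613, 0.000000)  (running Σ = (0.202316, -0.045059))
  m=1: (0.163161, -0.055049) × (-0.129008, 0.198374) = (-0.010129, 0.039469)  (running Σ = (0.192188, -0.005590))
  m=2: (-0.214536, 0.163363) × (0.086713, 0.195440) = (-0.050531, -0.027763)  (running Σ = (0.141657, -0.033353))
  m=3: (-0.111834, 0.165377) × (-0.254701, -0.040846) = (0.035239, -0.037554)  (running Σ = (0.176896, -0.070907))
  m=4: (0.069936, -0.253490) × (-0.137364, 0.151769) = (0.028865, 0.045435)  (running Σ = (0.205761, -0.025472))
  m=5: (-0.015069, -0.267840) × (-0.079868, -0.301962) = (-0.079674, 0.025942)  (running Σ = (0.126087, 0.000470))
  m=6: (0.088660, 0.220946) × (-0.170882, -0.056255) = (-0.002721, -0.042743)  (running Σ = (0.123366, -0.042274))
  m=7: (0.304731, 0.356689) × (0.376794, -0.302315) = (0.222653, 0.042274)  (running Σ = (0.346020, 0.000000))
Accumulated sum (0.346020, 0.000000); after 4π/(2l+1) scaling, (0.289881, 0.000000) ⇒ P_7 = 0.289881

Legendre polynomial (addition theorem), +0.289881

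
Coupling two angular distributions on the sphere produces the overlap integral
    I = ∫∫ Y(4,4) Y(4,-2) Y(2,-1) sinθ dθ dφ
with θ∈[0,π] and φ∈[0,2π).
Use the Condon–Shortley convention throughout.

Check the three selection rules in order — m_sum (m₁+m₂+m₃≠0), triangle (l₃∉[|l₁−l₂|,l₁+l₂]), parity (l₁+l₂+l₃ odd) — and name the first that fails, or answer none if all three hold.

m₁+m₂+m₃ = 4 − 2 − 1 = 1  ✗
triangle: |4−4|=0 ≤ l₃=2 ≤ 4+4=8
parity: l₁+l₂+l₃ = 10 is even

m_sum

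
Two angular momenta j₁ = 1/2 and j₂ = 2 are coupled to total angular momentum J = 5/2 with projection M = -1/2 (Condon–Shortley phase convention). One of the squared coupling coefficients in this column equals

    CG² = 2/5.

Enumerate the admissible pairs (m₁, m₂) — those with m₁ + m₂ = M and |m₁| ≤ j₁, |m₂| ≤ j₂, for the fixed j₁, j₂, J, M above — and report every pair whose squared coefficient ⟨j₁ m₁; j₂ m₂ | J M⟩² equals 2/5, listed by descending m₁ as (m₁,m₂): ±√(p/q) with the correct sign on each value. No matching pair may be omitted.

(1/2,-1): +√(2/5)

Admissible pairs with m₁+m₂ = M = -1/2: (-1/2,0), (1/2,-1)
  (m₁,m₂)=(1/2,-1): CG² = 2/5, CG = +√(2/5)   ← matches the target
  (m₁,m₂)=(-1/2,0): CG² = 3/5, CG = +√(3/5)
Pairs with CG² = 2/5: (1/2,-1): +√(2/5)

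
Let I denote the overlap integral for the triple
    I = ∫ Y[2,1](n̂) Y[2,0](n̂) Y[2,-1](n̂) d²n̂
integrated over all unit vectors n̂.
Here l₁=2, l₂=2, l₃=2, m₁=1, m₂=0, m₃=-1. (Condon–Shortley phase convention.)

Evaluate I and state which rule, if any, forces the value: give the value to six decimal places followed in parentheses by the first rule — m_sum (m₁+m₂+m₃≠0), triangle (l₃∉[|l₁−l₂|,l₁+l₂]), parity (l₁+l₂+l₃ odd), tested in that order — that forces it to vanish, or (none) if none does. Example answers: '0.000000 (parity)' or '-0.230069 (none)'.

-0.090112 (none)

m-sum 0 ✓  L=6 even ✓  0≤2≤4 ✓
Π(2lᵢ+1) = 5×5×5 = 125
triangle coeff Δ(2,2,2) = 1/630
Σ_t [0,2]: t=0:+1/8 t=1:−1/1 t=2:+1/8 = -3/4
(3j)²=2/35 [(2 2 2; 0 0 0)], sign=-1
Σ_t [0,1]: t=0:+1/4 t=1:−1/2 = -1/4
(3j)²=1/70 [(2 2 2; 1 0 -1)], sign=+1
⇒ 4πI² = 5/49
I = (-1)√(5/49/(4π)) = -0.09011188
No selection rule forces the value: the integral is nonzero (none).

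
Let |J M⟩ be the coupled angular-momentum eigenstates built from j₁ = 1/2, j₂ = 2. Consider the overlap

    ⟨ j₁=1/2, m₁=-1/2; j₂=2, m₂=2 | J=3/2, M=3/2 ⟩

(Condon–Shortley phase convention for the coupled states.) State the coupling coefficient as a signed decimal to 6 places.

triangle: 1!×0!×3!/5! = 6/120
(j±m)!: 0!×1!×4!×0!×3!×0! = 144
prefactor² = (2J+1)×Δ×N² = 144/5
  k=1: −1/(1!×0!×0!×3!×0!×0!) = -1/6
Σ = -1/6  ⇒  CG² = 144/5×(-1/6)² = 4/5
CG = −√(4/5) = -0.894427

-0.894427  (= −√(4/5))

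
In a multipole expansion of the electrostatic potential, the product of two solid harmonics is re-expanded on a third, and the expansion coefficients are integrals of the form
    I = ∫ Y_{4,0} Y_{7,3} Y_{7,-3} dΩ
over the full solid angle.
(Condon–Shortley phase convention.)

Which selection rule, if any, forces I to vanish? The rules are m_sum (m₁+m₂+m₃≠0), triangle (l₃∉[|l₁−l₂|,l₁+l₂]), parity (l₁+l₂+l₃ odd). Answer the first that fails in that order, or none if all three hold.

none

Σmᵢ = 0  ✓
l₃∈[|l₁−l₂|,l₁+l₂]=[3,11], have l₃=7  ✓
Σlᵢ = 18 ⇒ even  ✓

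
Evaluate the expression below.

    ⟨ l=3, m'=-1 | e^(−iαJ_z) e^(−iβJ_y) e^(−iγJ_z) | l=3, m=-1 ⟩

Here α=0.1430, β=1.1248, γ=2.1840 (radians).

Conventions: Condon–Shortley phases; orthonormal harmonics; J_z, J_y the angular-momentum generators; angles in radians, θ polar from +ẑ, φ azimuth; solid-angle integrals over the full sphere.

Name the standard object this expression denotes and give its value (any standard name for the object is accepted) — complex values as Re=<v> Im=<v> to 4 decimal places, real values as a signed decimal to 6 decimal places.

This is a Wigner D-matrix element — the rotation-matrix element ⟨l m'| R(α,β,γ) |l m⟩ in the angular-momentum basis.
Split into d^3_{-1,-1}(β=1.1248) × two z-phases.
With c≡cos(β/2)=0.845978 and s≡sin(β/2)=0.533218, N=[2·24·2·24]^{1/2}=48.000000
Admissible k: 0..2 (factorial args all ≥0)
  k=0: (−1)^0·48.0000/(48)·0.8460^6·0.5332^0 = +0.366567
  k=1: (−1)^1·48.0000/(6)·0.8460^4·0.5332^2 = -1.165026
  k=2: (−1)^2·48.0000/(8)·0.8460^2·0.5332^4 = +0.347127
d^3_{-1,-1}(1.1248) = +0.366567 -1.165026 +0.347127 = -0.451331
Attach z-rotation phases: D = e^{-i(-1)(0.1430)}·(-0.451331)·e^{-i(-1)(2.1840)} = +0.309688-0.328319i

Wigner D-matrix element, Re=0.3097 Im=-0.3283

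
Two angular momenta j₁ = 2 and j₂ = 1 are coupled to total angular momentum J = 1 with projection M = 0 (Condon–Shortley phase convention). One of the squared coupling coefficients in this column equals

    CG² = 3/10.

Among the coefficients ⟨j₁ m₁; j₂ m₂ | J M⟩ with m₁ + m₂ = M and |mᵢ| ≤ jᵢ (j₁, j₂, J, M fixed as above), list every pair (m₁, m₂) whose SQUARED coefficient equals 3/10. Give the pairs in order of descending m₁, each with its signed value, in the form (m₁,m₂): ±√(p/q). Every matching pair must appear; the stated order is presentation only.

Admissible pairs with m₁+m₂ = M = 0: (-1,1), (0,0), (1,-1)
  (m₁,m₂)=(1,-1): CG² = 3/10, CG = +√(3/10)   ← matches the target
  (m₁,m₂)=(0,0): CG² = 2/5, CG = −√(2/5)
  (m₁,m₂)=(-1,1): CG² = 3/10, CG = +√(3/10)   ← matches the target
Pairs with CG² = 3/10: (1,-1): +√(3/10); (-1,1): +√(3/10)

(1,-1): +√(3/10); (-1,1): +√(3/10)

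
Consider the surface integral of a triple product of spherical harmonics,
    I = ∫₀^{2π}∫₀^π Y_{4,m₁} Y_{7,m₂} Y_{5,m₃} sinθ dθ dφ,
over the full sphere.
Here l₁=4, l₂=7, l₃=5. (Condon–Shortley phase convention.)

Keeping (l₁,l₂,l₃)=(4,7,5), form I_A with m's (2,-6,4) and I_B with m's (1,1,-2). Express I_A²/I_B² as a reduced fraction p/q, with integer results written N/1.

Shared (l₁,l₂,l₃)=(4,7,5): N and (l;000)² cancel in I_A²/I_B².
A: Δ = 6!·2!·8!/17! = 1/6126120; Racah Σ t=0..1: t=0:+1/7257600 t=1:−1/4838400 = -1/14515200; ⇒ 3j(4 7 5; 2 -6 4)² = 3/1190, sgn +1
B: Δ = 6!·2!·8!/17! = 1/6126120; Racah Σ t=1..3: t=1:−1/1209600 t=2:+1/69120 t=3:−1/51840 = -41/7257600; ⇒ 3j(4 7 5; 1 1 -2)² = 1681/510510, sgn +1
I_A²/I_B² = (3/1190)/(1681/510510) = 1287/1681

1287/1681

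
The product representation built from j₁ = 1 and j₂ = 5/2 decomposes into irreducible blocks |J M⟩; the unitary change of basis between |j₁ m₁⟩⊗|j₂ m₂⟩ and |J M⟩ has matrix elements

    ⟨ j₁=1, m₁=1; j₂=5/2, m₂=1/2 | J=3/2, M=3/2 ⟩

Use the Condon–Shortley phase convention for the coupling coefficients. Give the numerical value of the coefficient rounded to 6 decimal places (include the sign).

triangle: 2!·0!·3!/6! = 12/720
(j±m)!: 2!·0!·3!·2!·3!·0! = 144
prefactor² = (2J+1)·Δ·N² = 48/5
  k=0: +1/(0!·2!·0!·3!·0!·0!) = 1/12
Σ = 1/12  ⇒  CG² = 48/5·(1/12)² = 1/15
CG = +√(1/15) = +0.258199

+0.258199  (= +√(1/15))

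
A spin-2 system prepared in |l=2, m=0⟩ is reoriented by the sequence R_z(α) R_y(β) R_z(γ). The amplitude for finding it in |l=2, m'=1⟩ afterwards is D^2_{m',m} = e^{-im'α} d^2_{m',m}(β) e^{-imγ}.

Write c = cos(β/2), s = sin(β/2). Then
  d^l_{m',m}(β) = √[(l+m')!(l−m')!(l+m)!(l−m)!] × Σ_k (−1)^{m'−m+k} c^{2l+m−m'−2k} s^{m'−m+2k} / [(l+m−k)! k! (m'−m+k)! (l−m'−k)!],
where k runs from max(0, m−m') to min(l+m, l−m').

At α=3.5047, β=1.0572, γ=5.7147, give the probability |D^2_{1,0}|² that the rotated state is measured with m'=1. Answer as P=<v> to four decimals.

P=0.2747

First d^2_{1,0}(β=1.0572), then the phase factors e^{-i(1)α} and e^{-i(0)γ}:
c=cos(1.057200/2)=0.863514, s=sin(1.057200/2)=0.504325; N=√[6·1·2·2]=4.898979
The bounds max(0,m−m')=0 and min(l+m,l−m')=1 give 2 terms
  k=0: (−1)^1·4.8990/(2)·0.8635^3·0.5043^1 = -0.795416
  k=1: (−1)^2·4.8990/(2)·0.8635^1·0.5043^3 = +0.271317
d^2_{1,0}(1.0572) = -0.795416 +0.271317 = -0.524099
|D^2_{1,0}|² = |d^2_{1,0}(β)|² = (-0.524099)² = 0.274680 (the z-rotation phases have unit modulus)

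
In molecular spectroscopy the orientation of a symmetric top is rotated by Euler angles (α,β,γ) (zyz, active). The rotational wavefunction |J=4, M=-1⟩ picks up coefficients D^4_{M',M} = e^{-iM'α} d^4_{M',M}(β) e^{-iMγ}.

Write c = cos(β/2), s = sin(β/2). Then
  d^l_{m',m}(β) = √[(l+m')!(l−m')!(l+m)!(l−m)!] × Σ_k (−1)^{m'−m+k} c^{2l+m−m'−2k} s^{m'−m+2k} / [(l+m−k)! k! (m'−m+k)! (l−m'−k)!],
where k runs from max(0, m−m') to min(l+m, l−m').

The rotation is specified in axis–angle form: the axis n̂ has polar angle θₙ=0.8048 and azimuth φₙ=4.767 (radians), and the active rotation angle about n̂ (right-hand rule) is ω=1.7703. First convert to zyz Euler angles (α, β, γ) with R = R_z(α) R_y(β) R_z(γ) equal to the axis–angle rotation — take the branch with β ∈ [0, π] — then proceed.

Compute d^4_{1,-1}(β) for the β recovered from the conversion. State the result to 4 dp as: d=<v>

Axis–angle → zyz. n̂ = (sinθₙcosφₙ, sinθₙsinφₙ, cosθₙ) = (+0.039338, -0.719618, +0.693255), ω = 1.7703.
R = I cosω + sinω [n̂]ₓ + (1−cosω) n̂n̂ᵀ gives
  R = [-0.196329, -0.713423, -0.672668; +0.645586, +0.422296, -0.636306; +0.738020, -0.559190, +0.377667]
β = atan2(√(R₁₃²+R₂₃²), R₃₃) = 1.183520; α = atan2(R₂₃, R₁₃) mod 2π = 3.899219; γ = atan2(R₃₂, −R₃₁) mod 2π = 3.789997
d^4_{1,-1}(β=1.1835) via the finite sum:
Half-angle: c=0.829960, s=0.557823. N=√(120·6·6·120)=720.000000
k: max(0,(-1)−(1))=0 … min(4+(-1),4−(1))=3
  k=0: (−1)^2·720.0000/(72)·0.8300^6·0.5578^2 = +1.017035
  k=1: (−1)^3·720.0000/(24)·0.8300^4·0.5578^4 = -1.378273
  k=2: (−1)^4·720.0000/(48)·0.8300^2·0.5578^6 = +0.311303
  k=3: (−1)^5·720.0000/(720)·0.8300^0·0.5578^8 = -0.009375
d^4_{1,-1}(1.1835) = +1.017035 -1.378273 +0.311303 -0.009375 = -0.059310

d=-0.0593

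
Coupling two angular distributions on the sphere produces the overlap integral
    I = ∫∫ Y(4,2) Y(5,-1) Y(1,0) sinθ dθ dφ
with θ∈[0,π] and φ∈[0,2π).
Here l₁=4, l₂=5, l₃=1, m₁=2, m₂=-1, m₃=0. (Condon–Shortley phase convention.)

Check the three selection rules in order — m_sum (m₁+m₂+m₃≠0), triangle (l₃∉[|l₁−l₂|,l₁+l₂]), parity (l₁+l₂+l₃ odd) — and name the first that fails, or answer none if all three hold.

m_sum

m₁+m₂+m₃ = 2 − 1 + 0 = 1  ✗
triangle: |4−5|=1 ≤ l₃=1 ≤ 4+5=9
parity: l₁+l₂+l₃ = 10 is even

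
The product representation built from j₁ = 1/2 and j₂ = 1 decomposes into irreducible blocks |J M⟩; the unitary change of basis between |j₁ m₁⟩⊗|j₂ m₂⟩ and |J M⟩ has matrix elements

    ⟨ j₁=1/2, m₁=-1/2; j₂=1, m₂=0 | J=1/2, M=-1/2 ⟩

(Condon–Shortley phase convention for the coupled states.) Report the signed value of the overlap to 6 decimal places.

−√(1/3) ≈ -0.577350

√[2·1!0!1!/3! · 0!1!1!1!0!1!] = √(1/3)
  +(−1)^1/∏(1,0,0,0,0,1)! = -1  (running -1)
⟨..|..⟩ = √(1/3)·(-1) = -0.577350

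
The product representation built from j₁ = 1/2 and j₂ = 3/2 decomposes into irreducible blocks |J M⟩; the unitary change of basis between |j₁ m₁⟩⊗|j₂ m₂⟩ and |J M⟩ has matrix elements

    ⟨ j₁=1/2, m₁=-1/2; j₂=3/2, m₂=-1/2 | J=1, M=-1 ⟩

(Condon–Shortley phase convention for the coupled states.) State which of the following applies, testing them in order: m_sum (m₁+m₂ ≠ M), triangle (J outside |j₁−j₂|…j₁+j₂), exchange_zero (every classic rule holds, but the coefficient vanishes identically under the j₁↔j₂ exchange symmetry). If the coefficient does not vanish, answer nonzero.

nonzero

m-sum: m₁+m₂ = -1/2+(-1/2) = -1, M = -1  ✓
triangle: |j₁−j₂| = 1 ≤ J = 1 ≤ j₁+j₂ = 2  ✓
exchange: j₁≠j₂ or m₁≠m₂ — the exchange symmetry imposes no constraint here
value check: CG = −√(1/4) = -0.500000 ≠ 0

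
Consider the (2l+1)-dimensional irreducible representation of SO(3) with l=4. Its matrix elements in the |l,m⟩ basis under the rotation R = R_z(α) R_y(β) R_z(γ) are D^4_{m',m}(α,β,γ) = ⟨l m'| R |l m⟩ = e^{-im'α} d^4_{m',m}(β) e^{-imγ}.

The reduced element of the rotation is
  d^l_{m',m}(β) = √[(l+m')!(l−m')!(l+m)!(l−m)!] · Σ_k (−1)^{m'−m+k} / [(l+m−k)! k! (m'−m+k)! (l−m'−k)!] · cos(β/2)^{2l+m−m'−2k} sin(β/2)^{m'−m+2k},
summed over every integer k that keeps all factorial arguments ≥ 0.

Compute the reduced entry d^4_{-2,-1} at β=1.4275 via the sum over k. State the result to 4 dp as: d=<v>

d=-0.3427

d^4_{-2,-1}(β=1.4275) via the finite sum:
Half-angle: c=0.755912, s=0.654673. N=√(2·720·6·120)=1018.233765
k∈{1,2,3} keeps every argument non-negative
  k=1: (−1)^0·1018.2338/(240)·0.7559^7·0.6547^1 = +0.391706
  k=2: (−1)^1·1018.2338/(48)·0.7559^5·0.6547^3 = -1.469049
  k=3: (−1)^2·1018.2338/(72)·0.7559^3·0.6547^5 = +0.734601
d^4_{-2,-1}(1.4275) = +0.391706 -1.469049 +0.734601 = -0.342743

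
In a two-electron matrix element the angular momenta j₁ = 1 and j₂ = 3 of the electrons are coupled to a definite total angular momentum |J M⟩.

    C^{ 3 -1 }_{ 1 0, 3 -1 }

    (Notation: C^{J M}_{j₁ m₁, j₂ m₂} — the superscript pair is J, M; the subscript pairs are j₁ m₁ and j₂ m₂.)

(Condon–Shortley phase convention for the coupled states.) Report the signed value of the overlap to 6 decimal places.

+0.288675

triangle: 1!×1!×5!/8! = 120/40320
(j±m)!: 1!×1!×2!×4!×2!×4! = 2304
prefactor² = (2J+1)×Δ×N² = 48
  k=0: +1/(0!×1!×1!×2!×0!×3!) = 1/12
  k=1: −1/(1!×0!×0!×1!×1!×4!) = -1/24
Σ = 1/24  ⇒  CG² = 48×(1/24)² = 1/12
CG = +√(1/12) = +0.288675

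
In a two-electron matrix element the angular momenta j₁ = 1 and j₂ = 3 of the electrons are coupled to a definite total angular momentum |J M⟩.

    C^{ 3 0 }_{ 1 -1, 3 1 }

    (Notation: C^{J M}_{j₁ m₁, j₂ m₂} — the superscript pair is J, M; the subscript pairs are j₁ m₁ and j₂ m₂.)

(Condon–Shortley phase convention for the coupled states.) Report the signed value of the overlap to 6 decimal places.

−√(1/2) = -0.707107

triangle: 1!×1!×5!/8! = 120/40320
(j±m)!: 0!×2!×4!×2!×3!×3! = 3456
prefactor² = (2J+1)×Δ×N² = 72
  k=1: −1/(1!×0!×1!×3!×0!×2!) = -1/12
Σ = -1/12  ⇒  CG² = 72×(-1/12)² = 1/2
CG = −√(1/2) = -0.707107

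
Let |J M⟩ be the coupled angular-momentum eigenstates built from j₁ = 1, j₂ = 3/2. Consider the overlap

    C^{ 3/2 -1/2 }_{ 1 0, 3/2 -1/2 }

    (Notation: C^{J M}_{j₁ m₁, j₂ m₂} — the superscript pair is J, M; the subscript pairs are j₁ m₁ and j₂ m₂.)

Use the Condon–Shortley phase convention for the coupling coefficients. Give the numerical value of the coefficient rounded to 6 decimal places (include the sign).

j₁+j₂−J=1  J+j₁−j₂=1  J−j₁+j₂=2  j₁+j₂+J+1=5
(j₁±m₁, j₂±m₂, J±M) = (1,1,1,2,1,2)
P² = 4/15
sum k=0..1:
  [0] +1/1 = 1
  [1] −1/2 = -1/2
S = 1/2
C² = P²·S² = 1/15 ; C = +0.258199

+0.258199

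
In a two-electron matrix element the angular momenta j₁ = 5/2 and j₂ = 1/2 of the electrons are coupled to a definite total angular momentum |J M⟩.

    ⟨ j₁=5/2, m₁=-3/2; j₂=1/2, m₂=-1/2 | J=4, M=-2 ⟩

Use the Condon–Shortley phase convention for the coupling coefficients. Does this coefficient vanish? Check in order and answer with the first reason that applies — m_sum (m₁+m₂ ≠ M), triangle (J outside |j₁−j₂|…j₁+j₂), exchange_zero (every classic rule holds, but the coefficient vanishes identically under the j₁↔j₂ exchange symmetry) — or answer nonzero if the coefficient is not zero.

triangle

m-sum: m₁+m₂ = -3/2+(-1/2) = -2, M = -2  ✓
triangle: need |j₁−j₂| ≤ J ≤ j₁+j₂, i.e. J ∈ [2, 3]; J = 4 is outside ✗ ⇒ coefficient is 0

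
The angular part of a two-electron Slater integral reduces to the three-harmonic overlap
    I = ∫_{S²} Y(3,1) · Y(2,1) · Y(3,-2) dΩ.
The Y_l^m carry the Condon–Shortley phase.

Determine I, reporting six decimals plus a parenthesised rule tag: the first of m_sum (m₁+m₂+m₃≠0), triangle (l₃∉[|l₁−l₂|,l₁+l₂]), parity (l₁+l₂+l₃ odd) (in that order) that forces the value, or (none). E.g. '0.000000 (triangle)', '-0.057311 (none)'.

Checks pass: Σm=0; 8 even; l₃=3∈[1,5].
(2·3+1)(2·2+1)(2·3+1) = 245
Δ: 2! 4! 2! / 9! → 1/3780
sum: t=0:+1/24 t=1:−1/4 t=2:+1/24 = -1/6
3j²(3 2 3; 0 0 0) = Δ·Π!·Σ² = 4/105  (sign +1)
sum: t=1:−1/12 t=2:+1/48 = -1/16
3j²(3 2 3; 1 1 -2) = Δ·Π!·Σ² = 1/28  (sign +1)
combine: 4πI² = 245·4/105·1/28 = 1/3
take √, sign +1: I = 0.16286750
No selection rule forces the value: the integral is nonzero (none).

0.162868 (none)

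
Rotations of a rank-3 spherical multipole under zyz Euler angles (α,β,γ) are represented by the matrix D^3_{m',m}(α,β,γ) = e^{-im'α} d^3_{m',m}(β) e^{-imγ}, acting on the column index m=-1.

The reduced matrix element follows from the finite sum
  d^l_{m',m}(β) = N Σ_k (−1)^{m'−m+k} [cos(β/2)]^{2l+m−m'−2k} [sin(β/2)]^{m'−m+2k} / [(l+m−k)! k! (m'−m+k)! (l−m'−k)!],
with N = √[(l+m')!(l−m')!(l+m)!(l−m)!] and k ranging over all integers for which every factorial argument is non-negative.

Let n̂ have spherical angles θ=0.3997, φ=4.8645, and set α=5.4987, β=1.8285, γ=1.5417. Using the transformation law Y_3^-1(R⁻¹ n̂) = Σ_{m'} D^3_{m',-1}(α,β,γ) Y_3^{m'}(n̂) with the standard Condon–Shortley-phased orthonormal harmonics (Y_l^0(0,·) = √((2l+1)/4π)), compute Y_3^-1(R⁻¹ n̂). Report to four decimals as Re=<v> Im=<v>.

Re=0.0817 Im=0.3041

Need the full column D^3_{m',-1} for m'=−3..3 at α=5.4987, β=1.8285, γ=1.5417.
cos(β/2)=0.610385, sin(β/2)=0.792105
d^3_{-3,-1}: single k=2 term ⇒ +0.337308;  D = +0.232144-0.244716i
d^3_{-2,-1}: k∈[1..2] ⇒ +0.212227 -0.714808 = -0.502581;  D = -0.502394+0.013704i
d^3_{-1,-1}: k∈[0..2] ⇒ +0.051716 -0.696740 +0.880014 = +0.234991;  D = +0.170780+0.161415i
d^3_{0,-1}: k∈[0..2] ⇒ -0.232483 +1.174550 -0.659338 = +0.282728;  D = +0.008225+0.282608i
d^3_{1,-1}: k∈[0..2] ⇒ +0.522555 -1.173353 +0.247000 = -0.403798;  D = +0.276833-0.293967i
d^3_{2,-1}: k∈[0..1] ⇒ -0.714808 +0.601891 = -0.112918;  D = +0.112864-0.003491i
d^3_{3,-1}: single k=0 term ⇒ +0.568047;  D = -0.414251-0.388681i
Y_3^{m'}(θ=0.3997,φ=4.8645) and Σ D·Y over m':
  (+0.2321-0.2447i)·(-0.0108-0.0221i)  (-0.5024+0.0137i)·(-0.1360+0.0427i)  (+0.1708+0.1614i)·(+0.0618+0.4031i)  (+0.0082+0.2826i)·(+0.4272+0.0000i)  (+0.2768-0.2940i)·(-0.0618+0.4031i)  (+0.1129-0.0035i)·(-0.1360-0.0427i)  (-0.4143-0.3887i)·(+0.0108-0.0221i)
Y_3^-1(R⁻¹ n̂) = +0.081660+0.304121i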